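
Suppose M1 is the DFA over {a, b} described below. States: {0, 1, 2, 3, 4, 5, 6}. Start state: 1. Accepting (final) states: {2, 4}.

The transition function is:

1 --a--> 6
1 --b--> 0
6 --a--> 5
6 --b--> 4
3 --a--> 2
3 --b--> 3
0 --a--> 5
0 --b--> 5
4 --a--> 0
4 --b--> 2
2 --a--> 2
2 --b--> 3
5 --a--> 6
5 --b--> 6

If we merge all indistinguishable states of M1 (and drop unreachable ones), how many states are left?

7

Initial partition by acceptance: {2,4} | {0,1,3,5,6}.
Refine {2,4} on symbol a: members go to different blocks, giving {2} and {4}.
Refine {0,1,3,5,6} on symbol a: members go to different blocks, giving {0,1,5,6} and {3}.
On input b, block {0,1,5,6} splits into {0,1,5} and {6}.
Refine {0,1,5} on symbol a: members go to different blocks, giving {1,5} and {0}.
Split {1,5} by δ(·,b) → {1} and {5}.
Stable partition: {2} | {1} | {4} | {3} | {6} | {0} | {5} — 7 equivalence classes.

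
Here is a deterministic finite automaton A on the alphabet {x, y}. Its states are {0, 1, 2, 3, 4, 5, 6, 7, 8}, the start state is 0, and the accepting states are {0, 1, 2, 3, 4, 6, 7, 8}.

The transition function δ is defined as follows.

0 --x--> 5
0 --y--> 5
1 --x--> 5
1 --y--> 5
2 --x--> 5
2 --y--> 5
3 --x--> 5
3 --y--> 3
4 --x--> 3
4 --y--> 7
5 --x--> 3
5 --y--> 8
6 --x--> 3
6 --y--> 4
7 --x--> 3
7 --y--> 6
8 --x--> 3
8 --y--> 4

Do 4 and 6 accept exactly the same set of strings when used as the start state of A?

Yes

States {1,2} cannot be reached from the start state, so discard them.
P0 = {0,3,4,6,7,8} | {5}.
Refine {0,3,4,6,7,8} on symbol x: members go to different blocks, giving {4,6,7,8} and {0,3}.
Split {0,3} by δ(·,y) → {0} and {3}.
Stable partition: {4,6,7,8} | {5} | {0} | {3} — 4 equivalence classes.
4 and 6 lie in the same block of the stable partition, so they are equivalent — no string distinguishes them.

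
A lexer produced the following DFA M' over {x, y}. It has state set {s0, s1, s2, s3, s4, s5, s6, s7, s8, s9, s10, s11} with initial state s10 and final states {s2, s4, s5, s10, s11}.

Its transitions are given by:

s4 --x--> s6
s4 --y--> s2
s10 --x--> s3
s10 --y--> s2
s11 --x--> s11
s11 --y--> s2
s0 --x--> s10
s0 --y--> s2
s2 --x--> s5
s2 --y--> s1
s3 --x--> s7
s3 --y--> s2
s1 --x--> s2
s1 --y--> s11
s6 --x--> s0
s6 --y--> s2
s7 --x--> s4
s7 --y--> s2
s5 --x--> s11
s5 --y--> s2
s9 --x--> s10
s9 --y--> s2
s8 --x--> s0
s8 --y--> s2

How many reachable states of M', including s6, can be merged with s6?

2

States {s8,s9} cannot be reached from the start state, so discard them.
Start with accepting vs non-accepting: {s2,s4,s5,s10,s11} | {s0,s1,s3,s6,s7}.
On input x, block {s2,s4,s5,s10,s11} splits into {s2,s5,s11} and {s4,s10}.
Refine {s2,s5,s11} on symbol y: members go to different blocks, giving {s5,s11} and {s2}.
Split {s0,s1,s3,s6,s7} by δ(·,x) → {s0,s7} and {s3,s6} and {s1}.
No further refinement is possible. Final partition (6 blocks): {s5,s11} | {s0,s7} | {s4,s10} | {s2} | {s3,s6} | {s1}.
State s6 belongs to the block {s3,s6}, which has 2 states.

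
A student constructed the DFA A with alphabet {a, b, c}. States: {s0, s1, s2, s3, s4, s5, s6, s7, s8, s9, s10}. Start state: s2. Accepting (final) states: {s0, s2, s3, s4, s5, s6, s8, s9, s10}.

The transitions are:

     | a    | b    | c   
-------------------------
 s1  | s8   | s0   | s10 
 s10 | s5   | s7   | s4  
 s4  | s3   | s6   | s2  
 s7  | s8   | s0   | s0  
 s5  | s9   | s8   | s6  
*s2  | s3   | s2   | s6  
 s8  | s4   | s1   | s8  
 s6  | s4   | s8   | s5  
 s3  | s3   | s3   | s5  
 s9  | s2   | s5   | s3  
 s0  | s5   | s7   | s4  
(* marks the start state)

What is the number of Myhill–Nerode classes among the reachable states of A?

6

All states are reachable from the start state.
Start with accepting vs non-accepting: {s0,s2,s3,s4,s5,s6,s8,s9,s10} | {s1,s7}.
Refine {s0,s2,s3,s4,s5,s6,s8,s9,s10} on symbol b: members go to different blocks, giving {s2,s3,s4,s5,s6,s9} and {s0,s8,s10}.
Refine {s2,s3,s4,s5,s6,s9} on symbol b: members go to different blocks, giving {s2,s3,s4,s9} and {s5,s6}.
On input b, block {s2,s3,s4,s9} splits into {s2,s3} and {s4,s9}.
Split {s0,s8,s10} by δ(·,a) → {s0,s10} and {s8}.
Stable partition: {s2,s3} | {s1,s7} | {s0,s10} | {s5,s6} | {s4,s9} | {s8} — 6 equivalence classes.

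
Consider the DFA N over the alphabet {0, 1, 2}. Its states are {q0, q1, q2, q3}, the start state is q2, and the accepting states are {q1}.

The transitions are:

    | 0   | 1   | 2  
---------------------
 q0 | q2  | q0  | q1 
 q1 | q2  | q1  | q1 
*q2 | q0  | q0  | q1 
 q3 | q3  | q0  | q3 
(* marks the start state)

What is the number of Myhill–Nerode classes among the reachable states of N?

2

States {q3} cannot be reached from the start state, so discard them.
P0 = {q1} | {q0,q2}.
The partition is now stable with 2 blocks: {q1} | {q0,q2}.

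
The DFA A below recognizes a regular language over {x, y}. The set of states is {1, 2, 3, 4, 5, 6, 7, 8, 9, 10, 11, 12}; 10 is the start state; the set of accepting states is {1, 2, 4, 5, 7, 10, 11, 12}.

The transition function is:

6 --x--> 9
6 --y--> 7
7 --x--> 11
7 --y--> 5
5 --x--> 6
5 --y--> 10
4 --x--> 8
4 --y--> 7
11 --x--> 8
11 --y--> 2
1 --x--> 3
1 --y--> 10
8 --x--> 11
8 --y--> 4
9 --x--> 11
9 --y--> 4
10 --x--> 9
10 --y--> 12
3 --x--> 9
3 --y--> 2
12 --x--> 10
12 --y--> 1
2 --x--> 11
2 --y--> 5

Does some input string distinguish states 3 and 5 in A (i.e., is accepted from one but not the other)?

Every state is reachable, so we keep all 12.
Start with accepting vs non-accepting: {1,2,4,5,7,10,11,12} | {3,6,8,9}.
Refine {1,2,4,5,7,10,11,12} on symbol x: members go to different blocks, giving {1,4,5,10,11} and {2,7,12}.
Split {1,4,5,10,11} by δ(·,y) → {4,10,11} and {1,5}.
On input x, block {3,6,8,9} splits into {3,6} and {8,9}.
No further refinement is possible. Final partition (5 blocks): {4,10,11} | {3,6} | {2,7,12} | {1,5} | {8,9}.
3 and 5 end up in different blocks, so they are distinguishable. For instance, the string 'ε' is accepted from only 5.

Yes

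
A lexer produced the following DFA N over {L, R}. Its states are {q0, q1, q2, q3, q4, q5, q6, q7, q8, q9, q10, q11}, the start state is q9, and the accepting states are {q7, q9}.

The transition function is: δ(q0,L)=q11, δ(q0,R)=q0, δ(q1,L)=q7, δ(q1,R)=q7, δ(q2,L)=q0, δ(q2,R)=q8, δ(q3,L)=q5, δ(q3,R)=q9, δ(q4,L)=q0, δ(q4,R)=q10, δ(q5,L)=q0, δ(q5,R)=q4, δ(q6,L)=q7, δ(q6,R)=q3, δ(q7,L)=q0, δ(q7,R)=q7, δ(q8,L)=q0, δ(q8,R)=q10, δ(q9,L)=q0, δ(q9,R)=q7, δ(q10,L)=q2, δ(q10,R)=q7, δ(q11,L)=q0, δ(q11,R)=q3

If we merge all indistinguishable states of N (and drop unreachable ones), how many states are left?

Reachable states from the start: {q0,q2,q3,q4,q5,q7,q8,q9,q10,q11}. Unreachable: {q1,q6} — drop them.
Start with accepting vs non-accepting: {q7,q9} | {q0,q2,q3,q4,q5,q8,q10,q11}.
Refine {q0,q2,q3,q4,q5,q8,q10,q11} on symbol R: members go to different blocks, giving {q0,q2,q4,q5,q8,q11} and {q3,q10}.
On input R, block {q0,q2,q4,q5,q8,q11} splits into {q0,q2,q5} and {q4,q8,q11}.
Split {q0,q2,q5} by δ(·,L) → {q2,q5} and {q0}.
Stable partition: {q7,q9} | {q2,q5} | {q3,q10} | {q4,q8,q11} | {q0} — 5 equivalence classes.

5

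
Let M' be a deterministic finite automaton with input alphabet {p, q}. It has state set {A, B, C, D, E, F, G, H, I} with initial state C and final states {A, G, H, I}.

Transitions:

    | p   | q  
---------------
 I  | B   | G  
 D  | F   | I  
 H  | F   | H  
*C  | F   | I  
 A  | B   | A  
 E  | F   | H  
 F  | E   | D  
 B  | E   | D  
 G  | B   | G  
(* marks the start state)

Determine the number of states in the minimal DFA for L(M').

3

Reachable states from the start: {B,C,D,E,F,G,H,I}. Unreachable: {A} — drop them.
Initial partition by acceptance: {G,H,I} | {B,C,D,E,F}.
Refine {B,C,D,E,F} on symbol q: members go to different blocks, giving {C,D,E} and {B,F}.
Stable partition: {G,H,I} | {C,D,E} | {B,F} — 3 equivalence classes.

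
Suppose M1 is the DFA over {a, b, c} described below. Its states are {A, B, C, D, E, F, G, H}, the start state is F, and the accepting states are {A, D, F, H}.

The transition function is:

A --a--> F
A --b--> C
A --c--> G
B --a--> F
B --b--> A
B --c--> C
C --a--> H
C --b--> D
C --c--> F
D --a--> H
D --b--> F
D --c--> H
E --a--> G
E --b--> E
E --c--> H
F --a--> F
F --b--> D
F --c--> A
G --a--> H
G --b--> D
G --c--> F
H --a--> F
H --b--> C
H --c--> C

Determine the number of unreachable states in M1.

No path from F leads to B, E; the other 6 states are all reachable.

2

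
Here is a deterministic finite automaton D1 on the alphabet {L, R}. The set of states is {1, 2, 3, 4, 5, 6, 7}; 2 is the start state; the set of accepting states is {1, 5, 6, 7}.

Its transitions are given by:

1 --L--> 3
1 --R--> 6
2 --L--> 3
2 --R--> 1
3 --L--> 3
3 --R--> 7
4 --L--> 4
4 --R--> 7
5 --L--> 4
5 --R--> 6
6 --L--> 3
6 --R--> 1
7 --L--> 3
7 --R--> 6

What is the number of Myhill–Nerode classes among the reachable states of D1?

2

Reachable states from the start: {1,2,3,6,7}. Unreachable: {4,5} — drop them.
P0 = {1,6,7} | {2,3}.
Stable partition: {1,6,7} | {2,3} — 2 equivalence classes.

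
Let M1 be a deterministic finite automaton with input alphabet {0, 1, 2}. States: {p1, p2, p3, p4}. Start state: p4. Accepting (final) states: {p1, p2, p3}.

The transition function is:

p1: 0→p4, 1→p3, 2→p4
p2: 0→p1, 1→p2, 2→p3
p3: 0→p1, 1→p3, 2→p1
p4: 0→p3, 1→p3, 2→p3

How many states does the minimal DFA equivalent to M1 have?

Reachable states from the start: {p1,p3,p4}. Unreachable: {p2} — drop them.
P0 = {p1,p3} | {p4}.
On input 0, block {p1,p3} splits into {p1} and {p3}.
Stable partition: {p1} | {p4} | {p3} — 3 equivalence classes.

3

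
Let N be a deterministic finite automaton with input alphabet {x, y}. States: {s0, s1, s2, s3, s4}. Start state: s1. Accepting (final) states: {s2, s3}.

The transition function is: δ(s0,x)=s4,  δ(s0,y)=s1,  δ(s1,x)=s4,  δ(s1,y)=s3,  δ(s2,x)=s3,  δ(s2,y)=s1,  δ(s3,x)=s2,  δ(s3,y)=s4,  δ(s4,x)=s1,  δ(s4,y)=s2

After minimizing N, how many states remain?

First remove the unreachable states {s0}; 4 states remain.
Start with accepting vs non-accepting: {s2,s3} | {s1,s4}.
The partition is now stable with 2 blocks: {s2,s3} | {s1,s4}.

2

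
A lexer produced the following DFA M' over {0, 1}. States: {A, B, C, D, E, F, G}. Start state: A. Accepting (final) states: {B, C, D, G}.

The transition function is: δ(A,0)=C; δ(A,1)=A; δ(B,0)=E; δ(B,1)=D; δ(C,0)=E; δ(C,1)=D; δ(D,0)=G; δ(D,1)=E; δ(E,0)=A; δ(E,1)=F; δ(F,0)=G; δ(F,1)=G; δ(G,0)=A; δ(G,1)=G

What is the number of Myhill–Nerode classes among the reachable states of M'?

First remove the unreachable states {B}; 6 states remain.
Start with accepting vs non-accepting: {C,D,G} | {A,E,F}.
Split {C,D,G} by δ(·,0) → {C,G} and {D}.
Refine {C,G} on symbol 1: members go to different blocks, giving {C} and {G}.
Refine {A,E,F} on symbol 0: members go to different blocks, giving {A} and {E} and {F}.
No further refinement is possible. Final partition (6 blocks): {C} | {A} | {D} | {G} | {E} | {F}.

6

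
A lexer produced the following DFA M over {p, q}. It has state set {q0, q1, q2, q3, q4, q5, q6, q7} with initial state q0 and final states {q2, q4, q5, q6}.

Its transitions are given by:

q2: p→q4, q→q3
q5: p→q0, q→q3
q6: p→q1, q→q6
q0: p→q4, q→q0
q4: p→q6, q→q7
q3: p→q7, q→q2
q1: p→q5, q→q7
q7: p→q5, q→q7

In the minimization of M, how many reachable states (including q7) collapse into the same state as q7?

2

Every state is reachable, so we keep all 8.
P0 = {q2,q4,q5,q6} | {q0,q1,q3,q7}.
Split {q2,q4,q5,q6} by δ(·,p) → {q2,q4} and {q5,q6}.
On input p, block {q2,q4} splits into {q2} and {q4}.
Refine {q0,q1,q3,q7} on symbol p: members go to different blocks, giving {q1,q7} and {q0} and {q3}.
Refine {q5,q6} on symbol p: members go to different blocks, giving {q5} and {q6}.
The partition is now stable with 7 blocks: {q2} | {q1,q7} | {q5} | {q4} | {q0} | {q3} | {q6}.
The equivalence class containing q7 is {q1,q7}, of size 2.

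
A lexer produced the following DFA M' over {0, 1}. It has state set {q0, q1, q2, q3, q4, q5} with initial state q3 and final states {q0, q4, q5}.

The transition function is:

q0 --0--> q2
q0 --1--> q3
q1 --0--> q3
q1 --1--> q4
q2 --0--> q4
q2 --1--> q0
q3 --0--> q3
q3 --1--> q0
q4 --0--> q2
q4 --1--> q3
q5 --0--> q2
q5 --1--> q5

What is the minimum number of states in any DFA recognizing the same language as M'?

States {q1,q5} cannot be reached from the start state, so discard them.
P0 = {q0,q4} | {q2,q3}.
Split {q2,q3} by δ(·,0) → {q2} and {q3}.
No further refinement is possible. Final partition (3 blocks): {q0,q4} | {q2} | {q3}.

3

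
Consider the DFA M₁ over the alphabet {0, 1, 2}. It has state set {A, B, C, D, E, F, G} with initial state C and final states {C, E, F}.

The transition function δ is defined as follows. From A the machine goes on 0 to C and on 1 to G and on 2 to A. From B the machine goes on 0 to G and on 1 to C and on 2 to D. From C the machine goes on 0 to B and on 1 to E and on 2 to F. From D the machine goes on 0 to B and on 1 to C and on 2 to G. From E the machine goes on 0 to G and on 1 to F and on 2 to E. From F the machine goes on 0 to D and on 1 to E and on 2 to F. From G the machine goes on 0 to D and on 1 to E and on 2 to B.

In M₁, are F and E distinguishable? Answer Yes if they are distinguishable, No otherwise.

No

States {A} cannot be reached from the start state, so discard them.
Start with accepting vs non-accepting: {C,E,F} | {B,D,G}.
No further refinement is possible. Final partition (2 blocks): {C,E,F} | {B,D,G}.
F and E lie in the same block of the stable partition, so they are equivalent — no string distinguishes them.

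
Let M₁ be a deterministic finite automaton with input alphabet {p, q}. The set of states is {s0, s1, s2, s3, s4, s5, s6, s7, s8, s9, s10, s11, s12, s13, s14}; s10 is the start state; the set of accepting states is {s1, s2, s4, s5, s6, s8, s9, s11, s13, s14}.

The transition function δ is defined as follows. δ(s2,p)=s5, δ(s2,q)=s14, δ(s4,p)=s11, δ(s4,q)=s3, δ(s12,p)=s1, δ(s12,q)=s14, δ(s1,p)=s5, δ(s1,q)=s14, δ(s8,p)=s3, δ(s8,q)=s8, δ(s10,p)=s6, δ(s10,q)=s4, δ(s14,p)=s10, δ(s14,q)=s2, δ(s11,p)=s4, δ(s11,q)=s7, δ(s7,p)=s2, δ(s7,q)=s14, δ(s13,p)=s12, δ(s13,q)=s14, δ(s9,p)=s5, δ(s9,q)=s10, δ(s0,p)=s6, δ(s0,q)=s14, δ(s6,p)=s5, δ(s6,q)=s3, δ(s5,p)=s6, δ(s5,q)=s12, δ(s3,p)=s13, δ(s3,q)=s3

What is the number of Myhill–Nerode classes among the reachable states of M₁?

8

Reachable states from the start: {s1,s2,s3,s4,s5,s6,s7,s10,s11,s12,s13,s14}. Unreachable: {s0,s8,s9} — drop them.
Start with accepting vs non-accepting: {s1,s2,s4,s5,s6,s11,s13,s14} | {s3,s7,s10,s12}.
Split {s1,s2,s4,s5,s6,s11,s13,s14} by δ(·,p) → {s1,s2,s4,s5,s6,s11} and {s13,s14}.
On input q, block {s1,s2,s4,s5,s6,s11} splits into {s4,s5,s6,s11} and {s1,s2}.
Split {s3,s7,s10,s12} by δ(·,p) → {s7,s12} and {s3} and {s10}.
On input q, block {s4,s5,s6,s11} splits into {s4,s6} and {s5,s11}.
On input p, block {s13,s14} splits into {s13} and {s14}.
The partition is now stable with 8 blocks: {s4,s6} | {s7,s12} | {s13} | {s1,s2} | {s3} | {s10} | {s5,s11} | {s14}.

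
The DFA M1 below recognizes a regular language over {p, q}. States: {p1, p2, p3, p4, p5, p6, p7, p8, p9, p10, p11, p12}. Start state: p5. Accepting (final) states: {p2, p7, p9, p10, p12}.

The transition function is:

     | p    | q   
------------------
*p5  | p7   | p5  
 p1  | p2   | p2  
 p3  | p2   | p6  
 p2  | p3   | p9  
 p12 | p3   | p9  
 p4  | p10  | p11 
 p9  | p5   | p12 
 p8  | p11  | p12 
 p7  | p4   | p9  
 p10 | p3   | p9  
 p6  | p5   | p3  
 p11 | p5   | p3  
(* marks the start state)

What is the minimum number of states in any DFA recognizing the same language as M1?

States {p1,p8} cannot be reached from the start state, so discard them.
Initial partition by acceptance: {p2,p7,p9,p10,p12} | {p3,p4,p5,p6,p11}.
Split {p3,p4,p5,p6,p11} by δ(·,p) → {p3,p4,p5} and {p6,p11}.
On input q, block {p3,p4,p5} splits into {p3,p4} and {p5}.
Refine {p2,p7,p9,p10,p12} on symbol p: members go to different blocks, giving {p2,p7,p10,p12} and {p9}.
Stable partition: {p2,p7,p10,p12} | {p3,p4} | {p6,p11} | {p5} | {p9} — 5 equivalence classes.

5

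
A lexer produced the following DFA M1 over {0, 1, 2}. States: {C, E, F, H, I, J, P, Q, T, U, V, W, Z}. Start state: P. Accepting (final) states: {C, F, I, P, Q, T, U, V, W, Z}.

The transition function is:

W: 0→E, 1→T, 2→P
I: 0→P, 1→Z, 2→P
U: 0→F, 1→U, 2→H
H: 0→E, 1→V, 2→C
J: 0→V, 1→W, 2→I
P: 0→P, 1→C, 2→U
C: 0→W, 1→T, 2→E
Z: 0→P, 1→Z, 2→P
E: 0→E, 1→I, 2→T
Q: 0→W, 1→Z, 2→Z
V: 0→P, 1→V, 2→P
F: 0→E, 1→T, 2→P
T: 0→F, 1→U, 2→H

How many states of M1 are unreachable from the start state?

No path from P leads to J, Q; the other 11 states are all reachable.

2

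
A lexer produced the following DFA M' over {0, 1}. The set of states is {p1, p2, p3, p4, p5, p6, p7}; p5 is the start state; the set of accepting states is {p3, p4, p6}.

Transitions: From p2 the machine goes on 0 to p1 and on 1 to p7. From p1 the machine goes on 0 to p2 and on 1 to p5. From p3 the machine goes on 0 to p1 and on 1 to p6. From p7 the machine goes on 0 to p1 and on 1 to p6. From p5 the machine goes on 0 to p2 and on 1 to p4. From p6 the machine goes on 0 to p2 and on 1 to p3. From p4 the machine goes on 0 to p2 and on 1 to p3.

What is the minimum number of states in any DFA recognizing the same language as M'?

3

P0 = {p3,p4,p6} | {p1,p2,p5,p7}.
Refine {p1,p2,p5,p7} on symbol 1: members go to different blocks, giving {p1,p2} and {p5,p7}.
The partition is now stable with 3 blocks: {p3,p4,p6} | {p1,p2} | {p5,p7}.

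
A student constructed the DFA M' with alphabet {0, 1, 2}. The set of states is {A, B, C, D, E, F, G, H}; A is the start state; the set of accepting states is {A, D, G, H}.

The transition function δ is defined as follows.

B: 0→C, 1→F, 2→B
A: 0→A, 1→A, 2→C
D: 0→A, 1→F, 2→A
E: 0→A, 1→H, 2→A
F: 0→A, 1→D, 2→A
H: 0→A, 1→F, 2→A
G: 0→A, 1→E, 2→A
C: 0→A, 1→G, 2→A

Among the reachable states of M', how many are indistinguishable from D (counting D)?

States {B} cannot be reached from the start state, so discard them.
Initial partition by acceptance: {A,D,G,H} | {C,E,F}.
Split {A,D,G,H} by δ(·,1) → {D,G,H} and {A}.
The partition is now stable with 3 blocks: {D,G,H} | {C,E,F} | {A}.
The equivalence class containing D is {D,G,H}, of size 3.

3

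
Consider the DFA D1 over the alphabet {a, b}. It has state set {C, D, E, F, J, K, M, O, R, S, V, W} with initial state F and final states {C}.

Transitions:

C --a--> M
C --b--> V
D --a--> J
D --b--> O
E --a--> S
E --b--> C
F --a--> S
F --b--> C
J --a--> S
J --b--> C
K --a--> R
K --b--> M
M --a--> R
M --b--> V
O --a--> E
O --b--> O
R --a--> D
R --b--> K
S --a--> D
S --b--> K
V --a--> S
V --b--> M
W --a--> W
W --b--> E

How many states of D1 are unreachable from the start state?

1

Starting at F and following transitions, the reachable set is {C, D, E, F, J, K, M, O, R, S, V}. That leaves W unreachable — 1 in total.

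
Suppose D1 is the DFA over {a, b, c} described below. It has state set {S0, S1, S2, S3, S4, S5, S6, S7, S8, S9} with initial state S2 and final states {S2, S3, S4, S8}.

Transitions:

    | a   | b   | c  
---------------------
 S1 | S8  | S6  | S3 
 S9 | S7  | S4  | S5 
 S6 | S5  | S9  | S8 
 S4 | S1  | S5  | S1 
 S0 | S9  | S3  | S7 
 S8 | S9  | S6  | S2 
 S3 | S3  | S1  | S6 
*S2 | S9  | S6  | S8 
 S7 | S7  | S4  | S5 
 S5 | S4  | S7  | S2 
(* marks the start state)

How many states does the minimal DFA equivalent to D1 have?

7

Reachable states from the start: {S1,S2,S3,S4,S5,S6,S7,S8,S9}. Unreachable: {S0} — drop them.
Start with accepting vs non-accepting: {S2,S3,S4,S8} | {S1,S5,S6,S7,S9}.
On input a, block {S2,S3,S4,S8} splits into {S2,S4,S8} and {S3}.
Refine {S2,S4,S8} on symbol c: members go to different blocks, giving {S2,S8} and {S4}.
Refine {S1,S5,S6,S7,S9} on symbol a: members go to different blocks, giving {S6,S7,S9} and {S1} and {S5}.
On input a, block {S6,S7,S9} splits into {S7,S9} and {S6}.
No further refinement is possible. Final partition (7 blocks): {S2,S8} | {S7,S9} | {S3} | {S4} | {S1} | {S5} | {S6}.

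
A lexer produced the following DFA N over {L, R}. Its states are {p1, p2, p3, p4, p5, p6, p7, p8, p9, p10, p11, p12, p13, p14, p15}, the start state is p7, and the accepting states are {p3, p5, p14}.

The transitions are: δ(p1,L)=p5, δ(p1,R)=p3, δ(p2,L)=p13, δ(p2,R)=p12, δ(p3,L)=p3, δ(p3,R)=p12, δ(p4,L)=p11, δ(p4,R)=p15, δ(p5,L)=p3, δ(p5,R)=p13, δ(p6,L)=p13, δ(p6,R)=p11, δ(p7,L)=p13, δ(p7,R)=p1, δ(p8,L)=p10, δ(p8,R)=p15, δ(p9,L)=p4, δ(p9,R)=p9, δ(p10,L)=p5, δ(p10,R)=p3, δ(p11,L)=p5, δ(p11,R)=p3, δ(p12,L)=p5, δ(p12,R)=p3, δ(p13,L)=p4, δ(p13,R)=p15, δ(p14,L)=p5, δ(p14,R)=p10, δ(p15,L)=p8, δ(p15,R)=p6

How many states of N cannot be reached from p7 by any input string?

3

BFS from p7 reaches {p1, p3, p4, p5, p6, p7, p8, p10, p11, p12, p13, p15}; the 3 state(s) p2, p9, p14 are never visited.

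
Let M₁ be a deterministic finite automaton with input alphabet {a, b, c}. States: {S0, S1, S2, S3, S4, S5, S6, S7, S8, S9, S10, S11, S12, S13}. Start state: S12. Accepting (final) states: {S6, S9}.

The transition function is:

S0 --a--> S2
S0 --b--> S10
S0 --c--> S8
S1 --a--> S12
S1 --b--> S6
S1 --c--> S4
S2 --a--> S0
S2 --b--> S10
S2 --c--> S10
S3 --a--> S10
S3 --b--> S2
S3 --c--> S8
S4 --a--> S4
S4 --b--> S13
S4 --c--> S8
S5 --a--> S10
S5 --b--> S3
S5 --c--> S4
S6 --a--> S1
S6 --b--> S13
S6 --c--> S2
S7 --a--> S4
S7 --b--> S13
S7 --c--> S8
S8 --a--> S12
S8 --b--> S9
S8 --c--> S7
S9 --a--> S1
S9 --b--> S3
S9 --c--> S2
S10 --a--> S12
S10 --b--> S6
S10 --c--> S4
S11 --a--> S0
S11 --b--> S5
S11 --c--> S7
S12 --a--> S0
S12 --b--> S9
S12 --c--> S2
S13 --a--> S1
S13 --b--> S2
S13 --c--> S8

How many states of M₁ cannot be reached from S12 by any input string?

No path from S12 leads to S5, S11; the other 12 states are all reachable.

2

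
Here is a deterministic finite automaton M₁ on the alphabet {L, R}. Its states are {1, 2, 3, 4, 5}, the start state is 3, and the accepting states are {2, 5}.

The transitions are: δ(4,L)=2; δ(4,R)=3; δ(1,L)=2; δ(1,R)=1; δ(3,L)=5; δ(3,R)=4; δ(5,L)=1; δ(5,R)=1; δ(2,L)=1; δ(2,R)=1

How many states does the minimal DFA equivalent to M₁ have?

All states are reachable from the start state.
Initial partition by acceptance: {2,5} | {1,3,4}.
Stable partition: {2,5} | {1,3,4} — 2 equivalence classes.

2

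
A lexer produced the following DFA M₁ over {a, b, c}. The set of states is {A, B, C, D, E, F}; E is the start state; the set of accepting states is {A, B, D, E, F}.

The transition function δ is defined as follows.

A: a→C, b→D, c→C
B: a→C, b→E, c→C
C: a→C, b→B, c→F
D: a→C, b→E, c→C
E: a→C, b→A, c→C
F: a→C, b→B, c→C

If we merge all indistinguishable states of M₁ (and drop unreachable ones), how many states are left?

2

Start with accepting vs non-accepting: {A,B,D,E,F} | {C}.
No further refinement is possible. Final partition (2 blocks): {A,B,D,E,F} | {C}.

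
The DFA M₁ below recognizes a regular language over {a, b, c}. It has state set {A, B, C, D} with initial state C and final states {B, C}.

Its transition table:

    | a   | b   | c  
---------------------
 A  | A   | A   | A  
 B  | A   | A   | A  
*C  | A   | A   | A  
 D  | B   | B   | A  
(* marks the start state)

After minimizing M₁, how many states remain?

2

Reachable states from the start: {A,C}. Unreachable: {B,D} — drop them.
Start with accepting vs non-accepting: {C} | {A}.
No further refinement is possible. Final partition (2 blocks): {C} | {A}.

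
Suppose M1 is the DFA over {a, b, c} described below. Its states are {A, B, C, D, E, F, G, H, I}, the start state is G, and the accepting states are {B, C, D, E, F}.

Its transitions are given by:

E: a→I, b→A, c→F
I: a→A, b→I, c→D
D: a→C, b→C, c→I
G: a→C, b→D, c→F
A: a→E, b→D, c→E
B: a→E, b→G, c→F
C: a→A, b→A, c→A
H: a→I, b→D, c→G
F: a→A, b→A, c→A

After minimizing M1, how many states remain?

First remove the unreachable states {B,H}; 7 states remain.
Initial partition by acceptance: {C,D,E,F} | {A,G,I}.
Split {C,D,E,F} by δ(·,a) → {C,E,F} and {D}.
On input c, block {C,E,F} splits into {C,F} and {E}.
Split {A,G,I} by δ(·,a) → {A} and {G} and {I}.
The partition is now stable with 6 blocks: {C,F} | {A} | {D} | {E} | {G} | {I}.

6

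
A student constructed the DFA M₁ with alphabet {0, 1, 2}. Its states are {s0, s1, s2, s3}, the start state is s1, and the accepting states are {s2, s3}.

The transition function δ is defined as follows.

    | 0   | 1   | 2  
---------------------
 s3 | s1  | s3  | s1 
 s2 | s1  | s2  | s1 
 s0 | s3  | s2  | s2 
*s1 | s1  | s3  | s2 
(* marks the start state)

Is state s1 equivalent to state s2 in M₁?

No

First remove the unreachable states {s0}; 3 states remain.
P0 = {s2,s3} | {s1}.
No further refinement is possible. Final partition (2 blocks): {s2,s3} | {s1}.
s1 and s2 end up in different blocks, so they are distinguishable. For instance, the string 'ε' is accepted from only s2.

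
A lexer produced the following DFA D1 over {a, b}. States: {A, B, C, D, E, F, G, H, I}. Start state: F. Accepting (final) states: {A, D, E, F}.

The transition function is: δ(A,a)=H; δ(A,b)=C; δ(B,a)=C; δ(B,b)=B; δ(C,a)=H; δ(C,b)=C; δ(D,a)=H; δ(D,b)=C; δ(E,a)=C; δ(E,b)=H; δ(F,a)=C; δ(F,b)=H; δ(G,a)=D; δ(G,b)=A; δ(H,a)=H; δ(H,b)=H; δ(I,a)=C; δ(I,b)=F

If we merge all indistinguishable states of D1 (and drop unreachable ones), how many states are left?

2

Reachable states from the start: {C,F,H}. Unreachable: {A,B,D,E,G,I} — drop them.
P0 = {F} | {C,H}.
The partition is now stable with 2 blocks: {F} | {C,H}.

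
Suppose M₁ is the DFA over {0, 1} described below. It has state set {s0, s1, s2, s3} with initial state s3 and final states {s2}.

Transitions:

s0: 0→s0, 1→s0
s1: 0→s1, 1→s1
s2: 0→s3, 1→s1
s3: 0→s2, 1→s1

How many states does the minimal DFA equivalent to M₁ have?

3

Reachable states from the start: {s1,s2,s3}. Unreachable: {s0} — drop them.
Initial partition by acceptance: {s2} | {s1,s3}.
On input 0, block {s1,s3} splits into {s1} and {s3}.
The partition is now stable with 3 blocks: {s2} | {s1} | {s3}.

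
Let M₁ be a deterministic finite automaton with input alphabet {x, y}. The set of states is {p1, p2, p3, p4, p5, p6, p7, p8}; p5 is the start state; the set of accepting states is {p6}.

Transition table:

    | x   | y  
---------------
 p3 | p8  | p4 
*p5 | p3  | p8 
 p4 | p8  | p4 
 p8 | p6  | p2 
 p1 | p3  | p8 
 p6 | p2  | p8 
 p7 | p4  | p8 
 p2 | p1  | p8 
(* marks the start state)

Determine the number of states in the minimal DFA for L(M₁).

First remove the unreachable states {p7}; 7 states remain.
Initial partition by acceptance: {p6} | {p1,p2,p3,p4,p5,p8}.
Split {p1,p2,p3,p4,p5,p8} by δ(·,x) → {p1,p2,p3,p4,p5} and {p8}.
On input x, block {p1,p2,p3,p4,p5} splits into {p1,p2,p5} and {p3,p4}.
Split {p1,p2,p5} by δ(·,x) → {p1,p5} and {p2}.
The partition is now stable with 5 blocks: {p6} | {p1,p5} | {p8} | {p3,p4} | {p2}.

5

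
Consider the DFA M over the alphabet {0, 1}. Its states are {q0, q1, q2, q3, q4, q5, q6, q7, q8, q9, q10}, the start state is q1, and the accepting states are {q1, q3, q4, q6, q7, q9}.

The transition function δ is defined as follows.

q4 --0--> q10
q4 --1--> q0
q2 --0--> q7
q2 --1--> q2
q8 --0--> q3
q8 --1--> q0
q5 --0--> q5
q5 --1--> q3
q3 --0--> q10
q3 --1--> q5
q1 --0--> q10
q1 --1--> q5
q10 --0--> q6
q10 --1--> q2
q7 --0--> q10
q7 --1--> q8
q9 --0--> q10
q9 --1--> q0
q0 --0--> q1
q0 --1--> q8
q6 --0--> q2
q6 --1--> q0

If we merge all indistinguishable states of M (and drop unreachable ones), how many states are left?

First remove the unreachable states {q4,q9}; 9 states remain.
Start with accepting vs non-accepting: {q1,q3,q6,q7} | {q0,q2,q5,q8,q10}.
On input 0, block {q0,q2,q5,q8,q10} splits into {q0,q2,q8,q10} and {q5}.
On input 1, block {q1,q3,q6,q7} splits into {q1,q3} and {q6,q7}.
Split {q0,q2,q8,q10} by δ(·,0) → {q0,q8} and {q2,q10}.
The partition is now stable with 5 blocks: {q1,q3} | {q0,q8} | {q5} | {q6,q7} | {q2,q10}.

5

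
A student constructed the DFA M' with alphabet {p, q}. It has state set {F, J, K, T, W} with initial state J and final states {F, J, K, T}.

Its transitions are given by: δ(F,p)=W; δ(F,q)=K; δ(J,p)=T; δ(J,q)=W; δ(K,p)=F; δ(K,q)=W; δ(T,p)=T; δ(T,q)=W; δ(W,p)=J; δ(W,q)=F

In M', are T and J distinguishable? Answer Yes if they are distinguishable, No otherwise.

All states are reachable from the start state.
Start with accepting vs non-accepting: {F,J,K,T} | {W}.
Refine {F,J,K,T} on symbol p: members go to different blocks, giving {J,K,T} and {F}.
On input p, block {J,K,T} splits into {J,T} and {K}.
Stable partition: {J,T} | {W} | {F} | {K} — 4 equivalence classes.
T and J lie in the same block of the stable partition, so they are equivalent — no string distinguishes them.

No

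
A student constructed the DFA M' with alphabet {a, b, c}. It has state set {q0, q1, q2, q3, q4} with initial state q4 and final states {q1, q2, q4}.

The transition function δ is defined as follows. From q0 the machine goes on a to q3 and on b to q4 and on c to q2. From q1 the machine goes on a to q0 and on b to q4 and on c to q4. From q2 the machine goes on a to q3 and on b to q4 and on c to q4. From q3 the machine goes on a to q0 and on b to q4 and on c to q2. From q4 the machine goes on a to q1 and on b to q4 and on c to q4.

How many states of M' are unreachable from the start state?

0

A breadth-first search from the start state visits every state.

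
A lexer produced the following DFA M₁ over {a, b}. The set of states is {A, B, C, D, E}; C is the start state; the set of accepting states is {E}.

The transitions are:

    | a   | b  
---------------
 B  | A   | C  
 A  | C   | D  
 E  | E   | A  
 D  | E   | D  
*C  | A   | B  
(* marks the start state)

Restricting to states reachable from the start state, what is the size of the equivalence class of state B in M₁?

2

Every state is reachable, so we keep all 5.
Start with accepting vs non-accepting: {E} | {A,B,C,D}.
On input a, block {A,B,C,D} splits into {A,B,C} and {D}.
On input b, block {A,B,C} splits into {B,C} and {A}.
Stable partition: {E} | {B,C} | {D} | {A} — 4 equivalence classes.
The equivalence class containing B is {B,C}, of size 2.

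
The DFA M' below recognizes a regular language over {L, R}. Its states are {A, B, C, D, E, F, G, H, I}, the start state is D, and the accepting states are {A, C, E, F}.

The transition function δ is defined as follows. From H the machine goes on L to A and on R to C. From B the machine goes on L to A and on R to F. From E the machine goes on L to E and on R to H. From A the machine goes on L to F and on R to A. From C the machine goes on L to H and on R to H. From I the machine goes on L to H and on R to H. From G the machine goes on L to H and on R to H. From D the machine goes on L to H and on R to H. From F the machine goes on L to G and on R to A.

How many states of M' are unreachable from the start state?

3

No path from D leads to B, E, I; the other 6 states are all reachable.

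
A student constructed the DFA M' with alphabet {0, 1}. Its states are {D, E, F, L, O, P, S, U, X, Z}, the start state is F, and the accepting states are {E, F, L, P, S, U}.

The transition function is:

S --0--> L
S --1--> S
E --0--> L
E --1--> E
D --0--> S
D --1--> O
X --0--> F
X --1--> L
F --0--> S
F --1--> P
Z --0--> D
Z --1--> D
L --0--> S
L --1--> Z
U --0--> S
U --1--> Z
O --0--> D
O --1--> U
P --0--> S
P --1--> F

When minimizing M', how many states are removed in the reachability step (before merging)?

2

Starting at F and following transitions, the reachable set is {D, F, L, O, P, S, U, Z}. That leaves E, X unreachable — 2 in total.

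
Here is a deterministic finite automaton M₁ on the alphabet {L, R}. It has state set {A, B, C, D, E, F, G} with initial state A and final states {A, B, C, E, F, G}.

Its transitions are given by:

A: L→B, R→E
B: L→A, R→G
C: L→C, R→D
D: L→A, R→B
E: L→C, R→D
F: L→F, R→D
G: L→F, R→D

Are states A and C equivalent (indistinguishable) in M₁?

Every state is reachable, so we keep all 7.
Start with accepting vs non-accepting: {A,B,C,E,F,G} | {D}.
On input R, block {A,B,C,E,F,G} splits into {C,E,F,G} and {A,B}.
The partition is now stable with 3 blocks: {C,E,F,G} | {D} | {A,B}.
A and C end up in different blocks, so they are distinguishable. For instance, the string 'R' is accepted from only A.

No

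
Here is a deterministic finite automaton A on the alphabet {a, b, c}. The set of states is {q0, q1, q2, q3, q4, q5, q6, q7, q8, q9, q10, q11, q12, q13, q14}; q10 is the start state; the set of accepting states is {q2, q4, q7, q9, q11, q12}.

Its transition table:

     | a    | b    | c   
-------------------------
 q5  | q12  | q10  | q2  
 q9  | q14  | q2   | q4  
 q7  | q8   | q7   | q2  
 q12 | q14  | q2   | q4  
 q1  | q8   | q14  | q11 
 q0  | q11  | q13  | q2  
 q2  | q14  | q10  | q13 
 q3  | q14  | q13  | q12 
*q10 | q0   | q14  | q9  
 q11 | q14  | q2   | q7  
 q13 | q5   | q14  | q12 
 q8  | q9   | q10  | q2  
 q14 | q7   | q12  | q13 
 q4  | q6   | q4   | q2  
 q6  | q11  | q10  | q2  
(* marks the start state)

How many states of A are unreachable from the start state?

2

Starting at q10 and following transitions, the reachable set is {q0, q2, q4, q5, q6, q7, q8, q9, q10, q11, q12, q13, q14}. That leaves q1, q3 unreachable — 2 in total.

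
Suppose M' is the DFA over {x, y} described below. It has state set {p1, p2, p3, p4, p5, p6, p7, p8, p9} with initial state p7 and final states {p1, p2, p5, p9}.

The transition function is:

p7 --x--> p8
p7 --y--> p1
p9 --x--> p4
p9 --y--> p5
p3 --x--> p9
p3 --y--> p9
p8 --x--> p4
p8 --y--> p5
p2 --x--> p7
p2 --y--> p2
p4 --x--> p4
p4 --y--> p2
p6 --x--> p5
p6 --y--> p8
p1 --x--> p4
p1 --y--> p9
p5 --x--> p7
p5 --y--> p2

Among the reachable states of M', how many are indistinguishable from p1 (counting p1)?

4

First remove the unreachable states {p3,p6}; 7 states remain.
P0 = {p1,p2,p5,p9} | {p4,p7,p8}.
The partition is now stable with 2 blocks: {p1,p2,p5,p9} | {p4,p7,p8}.
The equivalence class containing p1 is {p1,p2,p5,p9}, of size 4.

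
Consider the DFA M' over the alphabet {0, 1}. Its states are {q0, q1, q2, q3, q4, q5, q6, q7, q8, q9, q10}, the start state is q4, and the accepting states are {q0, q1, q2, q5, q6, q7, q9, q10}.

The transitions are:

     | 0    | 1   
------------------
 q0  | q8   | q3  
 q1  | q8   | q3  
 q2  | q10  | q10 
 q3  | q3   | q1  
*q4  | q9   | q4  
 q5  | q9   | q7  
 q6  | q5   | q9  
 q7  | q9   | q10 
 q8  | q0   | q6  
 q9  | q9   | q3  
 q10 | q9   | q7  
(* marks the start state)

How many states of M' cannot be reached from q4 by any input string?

No path from q4 leads to q2; the other 10 states are all reachable.

1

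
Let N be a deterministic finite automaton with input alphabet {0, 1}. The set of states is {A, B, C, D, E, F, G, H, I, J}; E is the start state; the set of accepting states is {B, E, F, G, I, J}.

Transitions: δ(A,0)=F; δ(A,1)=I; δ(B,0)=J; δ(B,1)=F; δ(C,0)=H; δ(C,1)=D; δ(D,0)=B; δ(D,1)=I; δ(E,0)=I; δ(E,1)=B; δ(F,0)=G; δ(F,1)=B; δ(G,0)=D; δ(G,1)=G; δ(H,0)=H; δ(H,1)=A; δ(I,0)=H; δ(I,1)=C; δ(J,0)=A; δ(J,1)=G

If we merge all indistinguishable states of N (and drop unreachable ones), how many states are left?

6

P0 = {B,E,F,G,I,J} | {A,C,D,H}.
Refine {B,E,F,G,I,J} on symbol 0: members go to different blocks, giving {B,E,F} and {G,I,J}.
On input 0, block {A,C,D,H} splits into {A,D} and {C,H}.
On input 0, block {G,I,J} splits into {G,J} and {I}.
Refine {B,E,F} on symbol 0: members go to different blocks, giving {B,F} and {E}.
No further refinement is possible. Final partition (6 blocks): {B,F} | {A,D} | {G,J} | {C,H} | {I} | {E}.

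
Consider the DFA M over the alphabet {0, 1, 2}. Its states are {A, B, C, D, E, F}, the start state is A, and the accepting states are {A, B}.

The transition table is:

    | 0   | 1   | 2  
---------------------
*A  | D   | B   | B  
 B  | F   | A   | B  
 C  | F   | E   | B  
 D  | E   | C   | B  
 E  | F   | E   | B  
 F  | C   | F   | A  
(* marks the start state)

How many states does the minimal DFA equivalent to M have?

Every state is reachable, so we keep all 6.
Start with accepting vs non-accepting: {A,B} | {C,D,E,F}.
The partition is now stable with 2 blocks: {A,B} | {C,D,E,F}.

2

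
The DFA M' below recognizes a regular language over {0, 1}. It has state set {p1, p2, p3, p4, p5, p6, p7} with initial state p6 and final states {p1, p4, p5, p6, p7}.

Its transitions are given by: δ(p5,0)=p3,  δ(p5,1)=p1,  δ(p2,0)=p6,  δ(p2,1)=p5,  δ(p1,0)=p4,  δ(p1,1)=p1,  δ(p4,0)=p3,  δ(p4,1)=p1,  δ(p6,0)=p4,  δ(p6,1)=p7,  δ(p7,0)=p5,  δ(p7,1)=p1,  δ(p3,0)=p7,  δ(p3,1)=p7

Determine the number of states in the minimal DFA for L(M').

3

Reachable states from the start: {p1,p3,p4,p5,p6,p7}. Unreachable: {p2} — drop them.
Start with accepting vs non-accepting: {p1,p4,p5,p6,p7} | {p3}.
Split {p1,p4,p5,p6,p7} by δ(·,0) → {p1,p6,p7} and {p4,p5}.
No further refinement is possible. Final partition (3 blocks): {p1,p6,p7} | {p3} | {p4,p5}.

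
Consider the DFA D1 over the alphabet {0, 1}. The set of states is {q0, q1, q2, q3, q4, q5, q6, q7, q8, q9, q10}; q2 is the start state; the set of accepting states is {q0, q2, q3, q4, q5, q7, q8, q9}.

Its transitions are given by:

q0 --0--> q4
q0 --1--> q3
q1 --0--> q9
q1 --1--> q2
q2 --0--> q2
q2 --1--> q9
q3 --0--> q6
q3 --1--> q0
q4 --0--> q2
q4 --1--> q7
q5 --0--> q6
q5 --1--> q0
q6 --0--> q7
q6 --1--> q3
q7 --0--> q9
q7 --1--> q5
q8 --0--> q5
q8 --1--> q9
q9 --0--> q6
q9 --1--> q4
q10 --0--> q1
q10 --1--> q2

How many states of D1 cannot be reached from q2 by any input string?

No path from q2 leads to q1, q8, q10; the other 8 states are all reachable.

3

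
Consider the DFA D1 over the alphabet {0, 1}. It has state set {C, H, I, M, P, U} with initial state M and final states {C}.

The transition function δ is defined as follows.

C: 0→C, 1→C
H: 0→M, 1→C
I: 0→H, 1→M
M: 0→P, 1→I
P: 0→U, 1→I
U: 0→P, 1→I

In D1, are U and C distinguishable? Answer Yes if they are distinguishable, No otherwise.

Yes

All states are reachable from the start state.
Initial partition by acceptance: {C} | {H,I,M,P,U}.
Refine {H,I,M,P,U} on symbol 1: members go to different blocks, giving {I,M,P,U} and {H}.
On input 0, block {I,M,P,U} splits into {M,P,U} and {I}.
No further refinement is possible. Final partition (4 blocks): {C} | {M,P,U} | {H} | {I}.
U and C end up in different blocks, so they are distinguishable. For instance, the string 'ε' is accepted from only C.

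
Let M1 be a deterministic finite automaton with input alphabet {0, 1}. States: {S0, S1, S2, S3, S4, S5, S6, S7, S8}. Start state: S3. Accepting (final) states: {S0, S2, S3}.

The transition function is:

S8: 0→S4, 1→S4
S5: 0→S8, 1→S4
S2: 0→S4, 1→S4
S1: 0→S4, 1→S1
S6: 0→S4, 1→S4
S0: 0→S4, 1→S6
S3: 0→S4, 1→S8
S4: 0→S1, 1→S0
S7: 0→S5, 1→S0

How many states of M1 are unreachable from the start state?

3

Starting at S3 and following transitions, the reachable set is {S0, S1, S3, S4, S6, S8}. That leaves S2, S5, S7 unreachable — 3 in total.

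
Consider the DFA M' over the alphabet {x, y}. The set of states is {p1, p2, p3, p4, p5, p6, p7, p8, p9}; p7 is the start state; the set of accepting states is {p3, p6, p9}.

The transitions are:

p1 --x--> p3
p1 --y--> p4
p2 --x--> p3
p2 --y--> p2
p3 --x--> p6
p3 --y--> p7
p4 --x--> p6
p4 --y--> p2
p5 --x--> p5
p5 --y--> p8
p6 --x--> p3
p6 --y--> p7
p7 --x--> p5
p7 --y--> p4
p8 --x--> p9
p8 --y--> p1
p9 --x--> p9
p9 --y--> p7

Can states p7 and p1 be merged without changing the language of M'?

Every state is reachable, so we keep all 9.
Initial partition by acceptance: {p3,p6,p9} | {p1,p2,p4,p5,p7,p8}.
Refine {p1,p2,p4,p5,p7,p8} on symbol x: members go to different blocks, giving {p1,p2,p4,p8} and {p5,p7}.
No further refinement is possible. Final partition (3 blocks): {p3,p6,p9} | {p1,p2,p4,p8} | {p5,p7}.
p7 and p1 end up in different blocks, so they are distinguishable. For instance, the string 'x' is accepted from only p1.

No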